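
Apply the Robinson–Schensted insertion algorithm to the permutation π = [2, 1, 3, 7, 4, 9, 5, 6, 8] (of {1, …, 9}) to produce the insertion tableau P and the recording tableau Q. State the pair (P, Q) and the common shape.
P = [1, 3, 4, 5, 6, 8] / [2, 7, 9];  Q = [1, 3, 4, 6, 8, 9] / [2, 5, 7];  common shape = (6, 3)

Row-insert the values π_1, π_2, … into P one at a time, bumping the leftmost entry strictly greater than the inserted value down to the next row. The recording tableau Q records, in position (i, j), the step at which that cell was added to P.
  Insert 2 (step 1): P = [2];  Q = [1]
  Insert 1 (step 2): P = [1] / [2];  Q = [1] / [2]
  Insert 3 (step 3): P = [1, 3] / [2];  Q = [1, 3] / [2]
  Insert 7 (step 4): P = [1, 3, 7] / [2];  Q = [1, 3, 4] / [2]
  Insert 4 (step 5): P = [1, 3, 4] / [2, 7];  Q = [1, 3, 4] / [2, 5]
  Insert 9 (step 6): P = [1, 3, 4, 9] / [2, 7];  Q = [1, 3, 4, 6] / [2, 5]
  Insert 5 (step 7): P = [1, 3, 4, 5] / [2, 7, 9];  Q = [1, 3, 4, 6] / [2, 5, 7]
  Insert 6 (step 8): P = [1, 3, 4, 5, 6] / [2, 7, 9];  Q = [1, 3, 4, 6, 8] / [2, 5, 7]
  Insert 8 (step 9): P = [1, 3, 4, 5, 6, 8] / [2, 7, 9];  Q = [1, 3, 4, 6, 8, 9] / [2, 5, 7]
Final shape: (6, 3).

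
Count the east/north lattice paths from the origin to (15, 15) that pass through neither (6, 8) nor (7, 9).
Number of paths = 104444898

Inclusion–exclusion. Total paths: C(30, 15) = 155117520. Through P₁: C(14, 6)·C(16, 9) = 34354320. Through P₂: C(16, 7)·C(14, 8) = 34354320. Since P₁ is strictly southwest of P₂, a monotone path through both must visit P₁ then P₂; paths through both = C(14, 6)·C(2, 1)·C(14, 8) = 18036018. Avoid both = 155117520 − 34354320 − 34354320 + 18036018 = 104444898.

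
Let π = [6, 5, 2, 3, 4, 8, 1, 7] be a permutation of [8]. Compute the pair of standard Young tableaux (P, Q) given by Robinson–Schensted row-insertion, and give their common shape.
P = [1, 3, 4, 7] / [2, 8] / [5] / [6];  Q = [1, 4, 5, 6] / [2, 8] / [3] / [7];  common shape = (4, 2, 1, 1)

Row-insert the values π_1, π_2, … into P one at a time, bumping the leftmost entry strictly greater than the inserted value down to the next row. The recording tableau Q records, in position (i, j), the step at which that cell was added to P.
  Insert 6 (step 1): P = [6];  Q = [1]
  Insert 5 (step 2): P = [5] / [6];  Q = [1] / [2]
  Insert 2 (step 3): P = [2] / [5] / [6];  Q = [1] / [2] / [3]
  Insert 3 (step 4): P = [2, 3] / [5] / [6];  Q = [1, 4] / [2] / [3]
  Insert 4 (step 5): P = [2, 3, 4] / [5] / [6];  Q = [1, 4, 5] / [2] / [3]
  Insert 8 (step 6): P = [2, 3, 4, 8] / [5] / [6];  Q = [1, 4, 5, 6] / [2] / [3]
  Insert 1 (step 7): P = [1, 3, 4, 8] / [2] / [5] / [6];  Q = [1, 4, 5, 6] / [2] / [3] / [7]
  Insert 7 (step 8): P = [1, 3, 4, 7] / [2, 8] / [5] / [6];  Q = [1, 4, 5, 6] / [2, 8] / [3] / [7]
Final shape: (4, 2, 1, 1).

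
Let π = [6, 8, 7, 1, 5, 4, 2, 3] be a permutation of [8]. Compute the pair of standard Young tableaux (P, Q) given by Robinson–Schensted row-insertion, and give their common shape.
P = [1, 2, 3] / [4, 7] / [5] / [6] / [8];  Q = [1, 2, 8] / [3, 5] / [4] / [6] / [7];  common shape = (3, 2, 1, 1, 1)

Row-insert the values π_1, π_2, … into P one at a time, bumping the leftmost entry strictly greater than the inserted value down to the next row. The recording tableau Q records, in position (i, j), the step at which that cell was added to P.
  Insert 6 (step 1): P = [6];  Q = [1]
  Insert 8 (step 2): P = [6, 8];  Q = [1, 2]
  Insert 7 (step 3): P = [6, 7] / [8];  Q = [1, 2] / [3]
  Insert 1 (step 4): P = [1, 7] / [6] / [8];  Q = [1, 2] / [3] / [4]
  Insert 5 (step 5): P = [1, 5] / [6, 7] / [8];  Q = [1, 2] / [3, 5] / [4]
  Insert 4 (step 6): P = [1, 4] / [5, 7] / [6] / [8];  Q = [1, 2] / [3, 5] / [4] / [6]
  Insert 2 (step 7): P = [1, 2] / [4, 7] / [5] / [6] / [8];  Q = [1, 2] / [3, 5] / [4] / [6] / [7]
  Insert 3 (step 8): P = [1, 2, 3] / [4, 7] / [5] / [6] / [8];  Q = [1, 2, 8] / [3, 5] / [4] / [6] / [7]
Final shape: (3, 2, 1, 1, 1).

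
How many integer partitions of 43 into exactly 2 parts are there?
p(43, 2 parts) = 21

Partitions of n into exactly k parts are in bijection with partitions of n − k into at most k parts (subtract 1 from each part). So p(43, exactly 2) = p(41, parts ≤ 2). Computing via the recurrence p(m, j) = p(m, j−1) + p(m−j, j) gives 21.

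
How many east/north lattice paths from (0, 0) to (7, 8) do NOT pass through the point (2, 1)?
Number of paths = 4059

Total paths from (0, 0) to (7, 8): C(15, 7) = 6435. Paths through (2, 1): (paths (0, 0) → (2, 1)) × (paths (2, 1) → (7, 8)) = C(3, 2) · C(12, 5) = 3 · 792 = 2376. Avoidance count = 6435 − 2376 = 4059.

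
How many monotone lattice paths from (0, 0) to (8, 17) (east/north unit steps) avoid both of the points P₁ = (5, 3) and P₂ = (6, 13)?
Number of paths = 645755

Inclusion–exclusion. Total paths: C(25, 8) = 1081575. Through P₁: C(8, 5)·C(17, 3) = 38080. Through P₂: C(19, 6)·C(6, 2) = 406980. Since P₁ is strictly southwest of P₂, a monotone path through both must visit P₁ then P₂; paths through both = C(8, 5)·C(11, 1)·C(6, 2) = 9240. Avoid both = 1081575 − 38080 − 406980 + 9240 = 645755.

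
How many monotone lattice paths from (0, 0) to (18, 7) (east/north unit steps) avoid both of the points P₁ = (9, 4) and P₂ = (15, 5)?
Number of paths = 218410

Inclusion–exclusion. Total paths: C(25, 18) = 480700. Through P₁: C(13, 9)·C(12, 9) = 157300. Through P₂: C(20, 15)·C(5, 3) = 155040. Since P₁ is strictly southwest of P₂, a monotone path through both must visit P₁ then P₂; paths through both = C(13, 9)·C(7, 6)·C(5, 3) = 50050. Avoid both = 480700 − 157300 − 155040 + 50050 = 218410.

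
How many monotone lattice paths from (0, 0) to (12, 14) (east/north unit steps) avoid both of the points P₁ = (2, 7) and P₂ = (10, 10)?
Number of paths = 6275332

Inclusion–exclusion. Total paths: C(26, 12) = 9657700. Through P₁: C(9, 2)·C(17, 10) = 700128. Through P₂: C(20, 10)·C(6, 2) = 2771340. Since P₁ is strictly southwest of P₂, a monotone path through both must visit P₁ then P₂; paths through both = C(9, 2)·C(11, 8)·C(6, 2) = 89100. Avoid both = 9657700 − 700128 − 2771340 + 89100 = 6275332.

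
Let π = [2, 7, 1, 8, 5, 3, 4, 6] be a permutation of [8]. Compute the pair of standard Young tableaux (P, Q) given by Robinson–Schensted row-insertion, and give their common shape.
P = [1, 3, 4, 6] / [2, 5, 8] / [7];  Q = [1, 2, 4, 8] / [3, 5, 7] / [6];  common shape = (4, 3, 1)

Row-insert the values π_1, π_2, … into P one at a time, bumping the leftmost entry strictly greater than the inserted value down to the next row. The recording tableau Q records, in position (i, j), the step at which that cell was added to P.
  Insert 2 (step 1): P = [2];  Q = [1]
  Insert 7 (step 2): P = [2, 7];  Q = [1, 2]
  Insert 1 (step 3): P = [1, 7] / [2];  Q = [1, 2] / [3]
  Insert 8 (step 4): P = [1, 7, 8] / [2];  Q = [1, 2, 4] / [3]
  Insert 5 (step 5): P = [1, 5, 8] / [2, 7];  Q = [1, 2, 4] / [3, 5]
  Insert 3 (step 6): P = [1, 3, 8] / [2, 5] / [7];  Q = [1, 2, 4] / [3, 5] / [6]
  Insert 4 (step 7): P = [1, 3, 4] / [2, 5, 8] / [7];  Q = [1, 2, 4] / [3, 5, 7] / [6]
  Insert 6 (step 8): P = [1, 3, 4, 6] / [2, 5, 8] / [7];  Q = [1, 2, 4, 8] / [3, 5, 7] / [6]
Final shape: (4, 3, 1).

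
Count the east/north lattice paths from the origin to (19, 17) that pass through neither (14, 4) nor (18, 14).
Number of paths = 6697788360

Inclusion–exclusion. Total paths: C(36, 19) = 8597496600. Through P₁: C(18, 14)·C(18, 5) = 26218080. Through P₂: C(32, 18)·C(4, 1) = 1885742400. Since P₁ is strictly southwest of P₂, a monotone path through both must visit P₁ then P₂; paths through both = C(18, 14)·C(14, 4)·C(4, 1) = 12252240. Avoid both = 8597496600 − 26218080 − 1885742400 + 12252240 = 6697788360.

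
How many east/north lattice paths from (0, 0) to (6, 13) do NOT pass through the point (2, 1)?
Number of paths = 21672

Total paths from (0, 0) to (6, 13): C(19, 6) = 27132. Paths through (2, 1): (paths (0, 0) → (2, 1)) × (paths (2, 1) → (6, 13)) = C(3, 2) · C(16, 4) = 3 · 1820 = 5460. Avoidance count = 27132 − 5460 = 21672.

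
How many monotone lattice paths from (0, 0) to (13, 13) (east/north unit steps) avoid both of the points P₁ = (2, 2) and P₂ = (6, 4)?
Number of paths = 4795208

Inclusion–exclusion. Total paths: C(26, 13) = 10400600. Through P₁: C(4, 2)·C(22, 11) = 4232592. Through P₂: C(10, 6)·C(16, 7) = 2402400. Since P₁ is strictly southwest of P₂, a monotone path through both must visit P₁ then P₂; paths through both = C(4, 2)·C(6, 4)·C(16, 7) = 1029600. Avoid both = 10400600 − 4232592 − 2402400 + 1029600 = 4795208.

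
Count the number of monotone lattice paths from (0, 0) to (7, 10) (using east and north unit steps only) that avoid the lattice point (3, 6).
Number of paths = 13568

Total paths from (0, 0) to (7, 10): C(17, 7) = 19448. Paths through (3, 6): (paths (0, 0) → (3, 6)) × (paths (3, 6) → (7, 10)) = C(9, 3) · C(8, 4) = 84 · 70 = 5880. Avoidance count = 19448 − 5880 = 13568.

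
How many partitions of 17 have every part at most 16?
p(17, parts ≤ 16) = 296

Use the recurrence p(n, m) = p(n, m−1) + p(n−m, m): either the largest part is < m (count p(n, m−1)) or the largest part is exactly m (remove one copy of m, count p(n−m, m)). With p(0, ·) = 1 this gives p(17, parts ≤ 16) = 296. (By conjugating Young diagrams, this also counts partitions of 17 into at most 16 parts.)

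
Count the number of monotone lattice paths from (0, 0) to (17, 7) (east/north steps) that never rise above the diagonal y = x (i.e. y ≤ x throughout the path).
Number of paths = 211508

By the reflection principle (André's argument), the number of monotone paths to (17, 7) with n ≤ m that never go above y = x is C(24, 17) − C(24, 18) = 346104 − 134596 = 211508.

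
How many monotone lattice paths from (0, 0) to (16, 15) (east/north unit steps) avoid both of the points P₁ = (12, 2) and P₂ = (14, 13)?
Number of paths = 180016403

Inclusion–exclusion. Total paths: C(31, 16) = 300540195. Through P₁: C(14, 12)·C(17, 4) = 216580. Through P₂: C(27, 14)·C(4, 2) = 120349800. Since P₁ is strictly southwest of P₂, a monotone path through both must visit P₁ then P₂; paths through both = C(14, 12)·C(13, 2)·C(4, 2) = 42588. Avoid both = 300540195 − 216580 − 120349800 + 42588 = 180016403.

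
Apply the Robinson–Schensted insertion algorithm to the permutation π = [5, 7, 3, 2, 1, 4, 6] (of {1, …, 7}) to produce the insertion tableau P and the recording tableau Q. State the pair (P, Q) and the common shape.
P = [1, 4, 6] / [2, 7] / [3] / [5];  Q = [1, 2, 7] / [3, 6] / [4] / [5];  common shape = (3, 2, 1, 1)

Row-insert the values π_1, π_2, … into P one at a time, bumping the leftmost entry strictly greater than the inserted value down to the next row. The recording tableau Q records, in position (i, j), the step at which that cell was added to P.
  Insert 5 (step 1): P = [5];  Q = [1]
  Insert 7 (step 2): P = [5, 7];  Q = [1, 2]
  Insert 3 (step 3): P = [3, 7] / [5];  Q = [1, 2] / [3]
  Insert 2 (step 4): P = [2, 7] / [3] / [5];  Q = [1, 2] / [3] / [4]
  Insert 1 (step 5): P = [1, 7] / [2] / [3] / [5];  Q = [1, 2] / [3] / [4] / [5]
  Insert 4 (step 6): P = [1, 4] / [2, 7] / [3] / [5];  Q = [1, 2] / [3, 6] / [4] / [5]
  Insert 6 (step 7): P = [1, 4, 6] / [2, 7] / [3] / [5];  Q = [1, 2, 7] / [3, 6] / [4] / [5]
Final shape: (3, 2, 1, 1).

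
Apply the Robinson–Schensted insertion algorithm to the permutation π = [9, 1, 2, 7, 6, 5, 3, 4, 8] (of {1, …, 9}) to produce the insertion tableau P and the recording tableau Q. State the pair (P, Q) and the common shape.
P = [1, 2, 3, 4, 8] / [5] / [6] / [7] / [9];  Q = [1, 3, 4, 8, 9] / [2] / [5] / [6] / [7];  common shape = (5, 1, 1, 1, 1)

Row-insert the values π_1, π_2, … into P one at a time, bumping the leftmost entry strictly greater than the inserted value down to the next row. The recording tableau Q records, in position (i, j), the step at which that cell was added to P.
  Insert 9 (step 1): P = [9];  Q = [1]
  Insert 1 (step 2): P = [1] / [9];  Q = [1] / [2]
  Insert 2 (step 3): P = [1, 2] / [9];  Q = [1, 3] / [2]
  Insert 7 (step 4): P = [1, 2, 7] / [9];  Q = [1, 3, 4] / [2]
  Insert 6 (step 5): P = [1, 2, 6] / [7] / [9];  Q = [1, 3, 4] / [2] / [5]
  Insert 5 (step 6): P = [1, 2, 5] / [6] / [7] / [9];  Q = [1, 3, 4] / [2] / [5] / [6]
  Insert 3 (step 7): P = [1, 2, 3] / [5] / [6] / [7] / [9];  Q = [1, 3, 4] / [2] / [5] / [6] / [7]
  Insert 4 (step 8): P = [1, 2, 3, 4] / [5] / [6] / [7] / [9];  Q = [1, 3, 4, 8] / [2] / [5] / [6] / [7]
  Insert 8 (step 9): P = [1, 2, 3, 4, 8] / [5] / [6] / [7] / [9];  Q = [1, 3, 4, 8, 9] / [2] / [5] / [6] / [7]
Final shape: (5, 1, 1, 1, 1).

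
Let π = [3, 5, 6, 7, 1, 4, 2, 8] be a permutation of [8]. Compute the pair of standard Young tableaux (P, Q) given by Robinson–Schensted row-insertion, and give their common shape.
P = [1, 2, 6, 7, 8] / [3, 4] / [5];  Q = [1, 2, 3, 4, 8] / [5, 6] / [7];  common shape = (5, 2, 1)

Row-insert the values π_1, π_2, … into P one at a time, bumping the leftmost entry strictly greater than the inserted value down to the next row. The recording tableau Q records, in position (i, j), the step at which that cell was added to P.
  Insert 3 (step 1): P = [3];  Q = [1]
  Insert 5 (step 2): P = [3, 5];  Q = [1, 2]
  Insert 6 (step 3): P = [3, 5, 6];  Q = [1, 2, 3]
  Insert 7 (step 4): P = [3, 5, 6, 7];  Q = [1, 2, 3, 4]
  Insert 1 (step 5): P = [1, 5, 6, 7] / [3];  Q = [1, 2, 3, 4] / [5]
  Insert 4 (step 6): P = [1, 4, 6, 7] / [3, 5];  Q = [1, 2, 3, 4] / [5, 6]
  Insert 2 (step 7): P = [1, 2, 6, 7] / [3, 4] / [5];  Q = [1, 2, 3, 4] / [5, 6] / [7]
  Insert 8 (step 8): P = [1, 2, 6, 7, 8] / [3, 4] / [5];  Q = [1, 2, 3, 4, 8] / [5, 6] / [7]
Final shape: (5, 2, 1).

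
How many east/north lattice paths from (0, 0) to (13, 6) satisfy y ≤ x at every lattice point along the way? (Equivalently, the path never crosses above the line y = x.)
Number of paths = 15504

By the reflection principle (André's argument), the number of monotone paths to (13, 6) with n ≤ m that never go above y = x is C(19, 13) − C(19, 14) = 27132 − 11628 = 15504.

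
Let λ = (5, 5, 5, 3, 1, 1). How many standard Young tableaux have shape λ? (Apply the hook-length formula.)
# SYT of shape (5, 5, 5, 3, 1, 1) = 46558512

Hook-length formula: f^λ = n! / Π hook(c), product over all cells c of the Young diagram. For λ = (5, 5, 5, 3, 1, 1), n = 20 boxes. Hook lengths by row (left-to-right, top-to-bottom): [10, 7, 6, 4, 3]; [9, 6, 5, 3, 2]; [8, 5, 4, 2, 1]; [5, 2, 1]; [2]; [1]. Product of hooks = 52254720000. So f^λ = 20! / 52254720000 = 2432902008176640000 / 52254720000 = 46558512.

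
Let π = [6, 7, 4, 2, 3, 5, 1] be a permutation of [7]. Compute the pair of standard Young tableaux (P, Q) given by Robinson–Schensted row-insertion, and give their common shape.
P = [1, 3, 5] / [2, 7] / [4] / [6];  Q = [1, 2, 6] / [3, 5] / [4] / [7];  common shape = (3, 2, 1, 1)

Row-insert the values π_1, π_2, … into P one at a time, bumping the leftmost entry strictly greater than the inserted value down to the next row. The recording tableau Q records, in position (i, j), the step at which that cell was added to P.
  Insert 6 (step 1): P = [6];  Q = [1]
  Insert 7 (step 2): P = [6, 7];  Q = [1, 2]
  Insert 4 (step 3): P = [4, 7] / [6];  Q = [1, 2] / [3]
  Insert 2 (step 4): P = [2, 7] / [4] / [6];  Q = [1, 2] / [3] / [4]
  Insert 3 (step 5): P = [2, 3] / [4, 7] / [6];  Q = [1, 2] / [3, 5] / [4]
  Insert 5 (step 6): P = [2, 3, 5] / [4, 7] / [6];  Q = [1, 2, 6] / [3, 5] / [4]
  Insert 1 (step 7): P = [1, 3, 5] / [2, 7] / [4] / [6];  Q = [1, 2, 6] / [3, 5] / [4] / [7]
Final shape: (3, 2, 1, 1).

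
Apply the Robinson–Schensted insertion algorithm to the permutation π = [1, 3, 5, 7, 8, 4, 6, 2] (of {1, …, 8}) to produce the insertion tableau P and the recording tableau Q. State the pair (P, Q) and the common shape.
P = [1, 2, 4, 6, 8] / [3, 7] / [5];  Q = [1, 2, 3, 4, 5] / [6, 7] / [8];  common shape = (5, 2, 1)

Row-insert the values π_1, π_2, … into P one at a time, bumping the leftmost entry strictly greater than the inserted value down to the next row. The recording tableau Q records, in position (i, j), the step at which that cell was added to P.
  Insert 1 (step 1): P = [1];  Q = [1]
  Insert 3 (step 2): P = [1, 3];  Q = [1, 2]
  Insert 5 (step 3): P = [1, 3, 5];  Q = [1, 2, 3]
  Insert 7 (step 4): P = [1, 3, 5, 7];  Q = [1, 2, 3, 4]
  Insert 8 (step 5): P = [1, 3, 5, 7, 8];  Q = [1, 2, 3, 4, 5]
  Insert 4 (step 6): P = [1, 3, 4, 7, 8] / [5];  Q = [1, 2, 3, 4, 5] / [6]
  Insert 6 (step 7): P = [1, 3, 4, 6, 8] / [5, 7];  Q = [1, 2, 3, 4, 5] / [6, 7]
  Insert 2 (step 8): P = [1, 2, 4, 6, 8] / [3, 7] / [5];  Q = [1, 2, 3, 4, 5] / [6, 7] / [8]
Final shape: (5, 2, 1).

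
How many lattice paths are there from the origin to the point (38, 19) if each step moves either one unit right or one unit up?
Number of paths = 636983969321700

A monotone lattice path from (0, 0) to (38, 19) consists of 38 east steps and 19 north steps in some order, so it is determined by which 38 of the 57 steps are east. The count is C(57, 38) = 636983969321700.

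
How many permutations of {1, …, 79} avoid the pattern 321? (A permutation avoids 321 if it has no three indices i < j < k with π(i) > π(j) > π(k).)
C_79 = 289450081175264899454283846029490767264392230

These 321-avoiding permutations are counted by the Catalan number C_n = (1/(n + 1)) · C(2n, n). For n = 79: C_79 = (1/80) · C(158, 79) = 23156006494021191956342707682359261381151378400/80 = 289450081175264899454283846029490767264392230.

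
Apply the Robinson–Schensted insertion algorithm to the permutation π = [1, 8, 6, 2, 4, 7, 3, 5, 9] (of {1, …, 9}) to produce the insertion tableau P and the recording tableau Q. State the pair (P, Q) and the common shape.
P = [1, 2, 3, 5, 9] / [4, 7] / [6] / [8];  Q = [1, 2, 5, 6, 9] / [3, 8] / [4] / [7];  common shape = (5, 2, 1, 1)

Row-insert the values π_1, π_2, … into P one at a time, bumping the leftmost entry strictly greater than the inserted value down to the next row. The recording tableau Q records, in position (i, j), the step at which that cell was added to P.
  Insert 1 (step 1): P = [1];  Q = [1]
  Insert 8 (step 2): P = [1, 8];  Q = [1, 2]
  Insert 6 (step 3): P = [1, 6] / [8];  Q = [1, 2] / [3]
  Insert 2 (step 4): P = [1, 2] / [6] / [8];  Q = [1, 2] / [3] / [4]
  Insert 4 (step 5): P = [1, 2, 4] / [6] / [8];  Q = [1, 2, 5] / [3] / [4]
  Insert 7 (step 6): P = [1, 2, 4, 7] / [6] / [8];  Q = [1, 2, 5, 6] / [3] / [4]
  Insert 3 (step 7): P = [1, 2, 3, 7] / [4] / [6] / [8];  Q = [1, 2, 5, 6] / [3] / [4] / [7]
  Insert 5 (step 8): P = [1, 2, 3, 5] / [4, 7] / [6] / [8];  Q = [1, 2, 5, 6] / [3, 8] / [4] / [7]
  Insert 9 (step 9): P = [1, 2, 3, 5, 9] / [4, 7] / [6] / [8];  Q = [1, 2, 5, 6, 9] / [3, 8] / [4] / [7]
Final shape: (5, 2, 1, 1).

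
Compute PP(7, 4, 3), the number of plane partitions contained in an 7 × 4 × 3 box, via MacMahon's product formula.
PP(7, 4, 3) = 1557270

Evaluate the triple product over i = 1..7, j = 1..4, k = 1..3. The factors are (2/1) · (3/2) · (4/3) · (3/2) · (4/3) · (5/4) · (4/3) · (5/4) · … (84 factors total). The numerators and denominators telescope so the product is an integer; carrying out the multiplication exactly gives PP(7, 4, 3) = 1557270.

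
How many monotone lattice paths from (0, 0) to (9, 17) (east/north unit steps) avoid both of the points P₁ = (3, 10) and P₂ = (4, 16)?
Number of paths = 2616716

Inclusion–exclusion. Total paths: C(26, 9) = 3124550. Through P₁: C(13, 3)·C(13, 6) = 490776. Through P₂: C(20, 4)·C(6, 5) = 29070. Since P₁ is strictly southwest of P₂, a monotone path through both must visit P₁ then P₂; paths through both = C(13, 3)·C(7, 1)·C(6, 5) = 12012. Avoid both = 3124550 − 490776 − 29070 + 12012 = 2616716.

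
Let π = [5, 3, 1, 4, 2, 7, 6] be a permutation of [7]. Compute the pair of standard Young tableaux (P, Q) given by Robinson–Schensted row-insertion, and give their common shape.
P = [1, 2, 6] / [3, 4, 7] / [5];  Q = [1, 4, 6] / [2, 5, 7] / [3];  common shape = (3, 3, 1)

Row-insert the values π_1, π_2, … into P one at a time, bumping the leftmost entry strictly greater than the inserted value down to the next row. The recording tableau Q records, in position (i, j), the step at which that cell was added to P.
  Insert 5 (step 1): P = [5];  Q = [1]
  Insert 3 (step 2): P = [3] / [5];  Q = [1] / [2]
  Insert 1 (step 3): P = [1] / [3] / [5];  Q = [1] / [2] / [3]
  Insert 4 (step 4): P = [1, 4] / [3] / [5];  Q = [1, 4] / [2] / [3]
  Insert 2 (step 5): P = [1, 2] / [3, 4] / [5];  Q = [1, 4] / [2, 5] / [3]
  Insert 7 (step 6): P = [1, 2, 7] / [3, 4] / [5];  Q = [1, 4, 6] / [2, 5] / [3]
  Insert 6 (step 7): P = [1, 2, 6] / [3, 4, 7] / [5];  Q = [1, 4, 6] / [2, 5, 7] / [3]
Final shape: (3, 3, 1).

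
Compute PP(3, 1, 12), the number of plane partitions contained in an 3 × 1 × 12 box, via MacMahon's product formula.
PP(3, 1, 12) = 455

Evaluate the triple product over i = 1..3, j = 1..1, k = 1..12. The factors are (2/1) · (3/2) · (4/3) · (5/4) · (6/5) · (7/6) · (8/7) · (9/8) · … (36 factors total). The numerators and denominators telescope so the product is an integer; carrying out the multiplication exactly gives PP(3, 1, 12) = 455.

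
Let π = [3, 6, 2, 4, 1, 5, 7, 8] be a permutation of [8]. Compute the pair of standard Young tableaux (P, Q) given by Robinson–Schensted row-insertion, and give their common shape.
P = [1, 4, 5, 7, 8] / [2, 6] / [3];  Q = [1, 2, 6, 7, 8] / [3, 4] / [5];  common shape = (5, 2, 1)

Row-insert the values π_1, π_2, … into P one at a time, bumping the leftmost entry strictly greater than the inserted value down to the next row. The recording tableau Q records, in position (i, j), the step at which that cell was added to P.
  Insert 3 (step 1): P = [3];  Q = [1]
  Insert 6 (step 2): P = [3, 6];  Q = [1, 2]
  Insert 2 (step 3): P = [2, 6] / [3];  Q = [1, 2] / [3]
  Insert 4 (step 4): P = [2, 4] / [3, 6];  Q = [1, 2] / [3, 4]
  Insert 1 (step 5): P = [1, 4] / [2, 6] / [3];  Q = [1, 2] / [3, 4] / [5]
  Insert 5 (step 6): P = [1, 4, 5] / [2, 6] / [3];  Q = [1, 2, 6] / [3, 4] / [5]
  Insert 7 (step 7): P = [1, 4, 5, 7] / [2, 6] / [3];  Q = [1, 2, 6, 7] / [3, 4] / [5]
  Insert 8 (step 8): P = [1, 4, 5, 7, 8] / [2, 6] / [3];  Q = [1, 2, 6, 7, 8] / [3, 4] / [5]
Final shape: (5, 2, 1).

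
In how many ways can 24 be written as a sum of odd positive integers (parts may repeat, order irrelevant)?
p_odd(24) = 122

Enumerate partitions using only odd parts via the recurrence o(n, m) = o(n, m−2) + o(n−m, m) over odd m, starting from the largest odd part ≤ n. This gives p_odd(24) = 122. (Euler's theorem: equals the count of distinct-part partitions.)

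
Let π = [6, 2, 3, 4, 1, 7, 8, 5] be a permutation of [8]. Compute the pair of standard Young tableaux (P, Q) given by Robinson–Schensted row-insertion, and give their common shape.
P = [1, 3, 4, 5, 8] / [2, 7] / [6];  Q = [1, 3, 4, 6, 7] / [2, 8] / [5];  common shape = (5, 2, 1)

Row-insert the values π_1, π_2, … into P one at a time, bumping the leftmost entry strictly greater than the inserted value down to the next row. The recording tableau Q records, in position (i, j), the step at which that cell was added to P.
  Insert 6 (step 1): P = [6];  Q = [1]
  Insert 2 (step 2): P = [2] / [6];  Q = [1] / [2]
  Insert 3 (step 3): P = [2, 3] / [6];  Q = [1, 3] / [2]
  Insert 4 (step 4): P = [2, 3, 4] / [6];  Q = [1, 3, 4] / [2]
  Insert 1 (step 5): P = [1, 3, 4] / [2] / [6];  Q = [1, 3, 4] / [2] / [5]
  Insert 7 (step 6): P = [1, 3, 4, 7] / [2] / [6];  Q = [1, 3, 4, 6] / [2] / [5]
  Insert 8 (step 7): P = [1, 3, 4, 7, 8] / [2] / [6];  Q = [1, 3, 4, 6, 7] / [2] / [5]
  Insert 5 (step 8): P = [1, 3, 4, 5, 8] / [2, 7] / [6];  Q = [1, 3, 4, 6, 7] / [2, 8] / [5]
Final shape: (5, 2, 1).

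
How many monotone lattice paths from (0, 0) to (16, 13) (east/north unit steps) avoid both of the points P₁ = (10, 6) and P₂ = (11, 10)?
Number of paths = 36612331

Inclusion–exclusion. Total paths: C(29, 16) = 67863915. Through P₁: C(16, 10)·C(13, 6) = 13741728. Through P₂: C(21, 11)·C(8, 5) = 19752096. Since P₁ is strictly southwest of P₂, a monotone path through both must visit P₁ then P₂; paths through both = C(16, 10)·C(5, 1)·C(8, 5) = 2242240. Avoid both = 67863915 − 13741728 − 19752096 + 2242240 = 36612331.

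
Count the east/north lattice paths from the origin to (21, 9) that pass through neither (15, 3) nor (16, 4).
Number of paths = 12743490

Inclusion–exclusion. Total paths: C(30, 21) = 14307150. Through P₁: C(18, 15)·C(12, 6) = 753984. Through P₂: C(20, 16)·C(10, 5) = 1220940. Since P₁ is strictly southwest of P₂, a monotone path through both must visit P₁ then P₂; paths through both = C(18, 15)·C(2, 1)·C(10, 5) = 411264. Avoid both = 14307150 − 753984 − 1220940 + 411264 = 12743490.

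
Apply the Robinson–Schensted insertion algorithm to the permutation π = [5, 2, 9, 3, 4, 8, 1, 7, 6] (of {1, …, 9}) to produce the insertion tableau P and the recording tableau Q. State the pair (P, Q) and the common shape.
P = [1, 3, 4, 6] / [2, 7] / [5, 8] / [9];  Q = [1, 3, 5, 6] / [2, 4] / [7, 8] / [9];  common shape = (4, 2, 2, 1)

Row-insert the values π_1, π_2, … into P one at a time, bumping the leftmost entry strictly greater than the inserted value down to the next row. The recording tableau Q records, in position (i, j), the step at which that cell was added to P.
  Insert 5 (step 1): P = [5];  Q = [1]
  Insert 2 (step 2): P = [2] / [5];  Q = [1] / [2]
  Insert 9 (step 3): P = [2, 9] / [5];  Q = [1, 3] / [2]
  Insert 3 (step 4): P = [2, 3] / [5, 9];  Q = [1, 3] / [2, 4]
  Insert 4 (step 5): P = [2, 3, 4] / [5, 9];  Q = [1, 3, 5] / [2, 4]
  Insert 8 (step 6): P = [2, 3, 4, 8] / [5, 9];  Q = [1, 3, 5, 6] / [2, 4]
  Insert 1 (step 7): P = [1, 3, 4, 8] / [2, 9] / [5];  Q = [1, 3, 5, 6] / [2, 4] / [7]
  Insert 7 (step 8): P = [1, 3, 4, 7] / [2, 8] / [5, 9];  Q = [1, 3, 5, 6] / [2, 4] / [7, 8]
  Insert 6 (step 9): P = [1, 3, 4, 6] / [2, 7] / [5, 8] / [9];  Q = [1, 3, 5, 6] / [2, 4] / [7, 8] / [9]
Final shape: (4, 2, 2, 1).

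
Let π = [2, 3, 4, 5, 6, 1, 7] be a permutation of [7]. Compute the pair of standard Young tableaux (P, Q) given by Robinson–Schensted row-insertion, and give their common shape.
P = [1, 3, 4, 5, 6, 7] / [2];  Q = [1, 2, 3, 4, 5, 7] / [6];  common shape = (6, 1)

Row-insert the values π_1, π_2, … into P one at a time, bumping the leftmost entry strictly greater than the inserted value down to the next row. The recording tableau Q records, in position (i, j), the step at which that cell was added to P.
  Insert 2 (step 1): P = [2];  Q = [1]
  Insert 3 (step 2): P = [2, 3];  Q = [1, 2]
  Insert 4 (step 3): P = [2, 3, 4];  Q = [1, 2, 3]
  Insert 5 (step 4): P = [2, 3, 4, 5];  Q = [1, 2, 3, 4]
  Insert 6 (step 5): P = [2, 3, 4, 5, 6];  Q = [1, 2, 3, 4, 5]
  Insert 1 (step 6): P = [1, 3, 4, 5, 6] / [2];  Q = [1, 2, 3, 4, 5] / [6]
  Insert 7 (step 7): P = [1, 3, 4, 5, 6, 7] / [2];  Q = [1, 2, 3, 4, 5, 7] / [6]
Final shape: (6, 1).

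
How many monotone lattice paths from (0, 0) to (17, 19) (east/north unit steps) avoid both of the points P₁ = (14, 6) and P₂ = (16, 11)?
Number of paths = 8465775585

Inclusion–exclusion. Total paths: C(36, 17) = 8597496600. Through P₁: C(20, 14)·C(16, 3) = 21705600. Through P₂: C(27, 16)·C(9, 1) = 117341055. Since P₁ is strictly southwest of P₂, a monotone path through both must visit P₁ then P₂; paths through both = C(20, 14)·C(7, 2)·C(9, 1) = 7325640. Avoid both = 8597496600 − 21705600 − 117341055 + 7325640 = 8465775585.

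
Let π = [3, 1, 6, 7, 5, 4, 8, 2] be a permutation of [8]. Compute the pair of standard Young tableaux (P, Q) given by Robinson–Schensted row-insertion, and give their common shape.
P = [1, 2, 7, 8] / [3, 4] / [5] / [6];  Q = [1, 3, 4, 7] / [2, 5] / [6] / [8];  common shape = (4, 2, 1, 1)

Row-insert the values π_1, π_2, … into P one at a time, bumping the leftmost entry strictly greater than the inserted value down to the next row. The recording tableau Q records, in position (i, j), the step at which that cell was added to P.
  Insert 3 (step 1): P = [3];  Q = [1]
  Insert 1 (step 2): P = [1] / [3];  Q = [1] / [2]
  Insert 6 (step 3): P = [1, 6] / [3];  Q = [1, 3] / [2]
  Insert 7 (step 4): P = [1, 6, 7] / [3];  Q = [1, 3, 4] / [2]
  Insert 5 (step 5): P = [1, 5, 7] / [3, 6];  Q = [1, 3, 4] / [2, 5]
  Insert 4 (step 6): P = [1, 4, 7] / [3, 5] / [6];  Q = [1, 3, 4] / [2, 5] / [6]
  Insert 8 (step 7): P = [1, 4, 7, 8] / [3, 5] / [6];  Q = [1, 3, 4, 7] / [2, 5] / [6]
  Insert 2 (step 8): P = [1, 2, 7, 8] / [3, 4] / [5] / [6];  Q = [1, 3, 4, 7] / [2, 5] / [6] / [8]
Final shape: (4, 2, 1, 1).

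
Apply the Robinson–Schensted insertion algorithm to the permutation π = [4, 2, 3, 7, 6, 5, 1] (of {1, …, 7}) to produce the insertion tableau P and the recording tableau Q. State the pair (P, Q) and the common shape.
P = [1, 3, 5] / [2, 6] / [4] / [7];  Q = [1, 3, 4] / [2, 5] / [6] / [7];  common shape = (3, 2, 1, 1)

Row-insert the values π_1, π_2, … into P one at a time, bumping the leftmost entry strictly greater than the inserted value down to the next row. The recording tableau Q records, in position (i, j), the step at which that cell was added to P.
  Insert 4 (step 1): P = [4];  Q = [1]
  Insert 2 (step 2): P = [2] / [4];  Q = [1] / [2]
  Insert 3 (step 3): P = [2, 3] / [4];  Q = [1, 3] / [2]
  Insert 7 (step 4): P = [2, 3, 7] / [4];  Q = [1, 3, 4] / [2]
  Insert 6 (step 5): P = [2, 3, 6] / [4, 7];  Q = [1, 3, 4] / [2, 5]
  Insert 5 (step 6): P = [2, 3, 5] / [4, 6] / [7];  Q = [1, 3, 4] / [2, 5] / [6]
  Insert 1 (step 7): P = [1, 3, 5] / [2, 6] / [4] / [7];  Q = [1, 3, 4] / [2, 5] / [6] / [7]
Final shape: (3, 2, 1, 1).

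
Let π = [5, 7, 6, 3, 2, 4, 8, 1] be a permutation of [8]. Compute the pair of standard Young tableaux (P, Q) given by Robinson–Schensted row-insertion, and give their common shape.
P = [1, 4, 8] / [2, 6] / [3] / [5] / [7];  Q = [1, 2, 7] / [3, 6] / [4] / [5] / [8];  common shape = (3, 2, 1, 1, 1)

Row-insert the values π_1, π_2, … into P one at a time, bumping the leftmost entry strictly greater than the inserted value down to the next row. The recording tableau Q records, in position (i, j), the step at which that cell was added to P.
  Insert 5 (step 1): P = [5];  Q = [1]
  Insert 7 (step 2): P = [5, 7];  Q = [1, 2]
  Insert 6 (step 3): P = [5, 6] / [7];  Q = [1, 2] / [3]
  Insert 3 (step 4): P = [3, 6] / [5] / [7];  Q = [1, 2] / [3] / [4]
  Insert 2 (step 5): P = [2, 6] / [3] / [5] / [7];  Q = [1, 2] / [3] / [4] / [5]
  Insert 4 (step 6): P = [2, 4] / [3, 6] / [5] / [7];  Q = [1, 2] / [3, 6] / [4] / [5]
  Insert 8 (step 7): P = [2, 4, 8] / [3, 6] / [5] / [7];  Q = [1, 2, 7] / [3, 6] / [4] / [5]
  Insert 1 (step 8): P = [1, 4, 8] / [2, 6] / [3] / [5] / [7];  Q = [1, 2, 7] / [3, 6] / [4] / [5] / [8]
Final shape: (3, 2, 1, 1, 1).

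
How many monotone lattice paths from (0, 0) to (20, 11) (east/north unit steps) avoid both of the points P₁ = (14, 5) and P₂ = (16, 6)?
Number of paths = 68922189

Inclusion–exclusion. Total paths: C(31, 20) = 84672315. Through P₁: C(19, 14)·C(12, 6) = 10744272. Through P₂: C(22, 16)·C(9, 4) = 9401238. Since P₁ is strictly southwest of P₂, a monotone path through both must visit P₁ then P₂; paths through both = C(19, 14)·C(3, 2)·C(9, 4) = 4395384. Avoid both = 84672315 − 10744272 − 9401238 + 4395384 = 68922189.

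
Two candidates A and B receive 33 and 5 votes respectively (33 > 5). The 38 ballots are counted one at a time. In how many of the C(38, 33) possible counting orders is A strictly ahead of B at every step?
Strict-lead orderings = 369852

Total orderings of the 38 votes with 33 for A: C(38, 33) = 501942. By the Bertrand ballot formula (Cycle Lemma / reflection principle), the number of orderings in which A is strictly ahead of B throughout is (p − q)/(p + q) · C(p + q, p) = (33 − 5)/(33 + 5) · 501942 = 369852.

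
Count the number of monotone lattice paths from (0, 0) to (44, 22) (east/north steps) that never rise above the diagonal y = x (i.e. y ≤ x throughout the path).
Number of paths = 93115841412899760

By the reflection principle (André's argument), the number of monotone paths to (44, 22) with n ≤ m that never go above y = x is C(66, 44) − C(66, 45) = 182183167981760400 − 89067326568860640 = 93115841412899760.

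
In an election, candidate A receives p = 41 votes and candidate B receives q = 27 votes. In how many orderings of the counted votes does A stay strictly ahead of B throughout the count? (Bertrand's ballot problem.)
Strict-lead orderings = 1401733046198382128

Total orderings of the 68 votes with 41 for A: C(68, 41) = 6808417652963570336. By the Bertrand ballot formula (Cycle Lemma / reflection principle), the number of orderings in which A is strictly ahead of B throughout is (p − q)/(p + q) · C(p + q, p) = (41 − 27)/(41 + 27) · 6808417652963570336 = 1401733046198382128.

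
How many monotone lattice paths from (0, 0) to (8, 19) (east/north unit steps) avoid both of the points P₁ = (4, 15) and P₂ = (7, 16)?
Number of paths = 1030143

Inclusion–exclusion. Total paths: C(27, 8) = 2220075. Through P₁: C(19, 4)·C(8, 4) = 271320. Through P₂: C(23, 7)·C(4, 1) = 980628. Since P₁ is strictly southwest of P₂, a monotone path through both must visit P₁ then P₂; paths through both = C(19, 4)·C(4, 3)·C(4, 1) = 62016. Avoid both = 2220075 − 271320 − 980628 + 62016 = 1030143.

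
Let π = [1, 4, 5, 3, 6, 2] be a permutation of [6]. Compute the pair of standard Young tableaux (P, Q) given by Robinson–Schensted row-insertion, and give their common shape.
P = [1, 2, 5, 6] / [3] / [4];  Q = [1, 2, 3, 5] / [4] / [6];  common shape = (4, 1, 1)

Row-insert the values π_1, π_2, … into P one at a time, bumping the leftmost entry strictly greater than the inserted value down to the next row. The recording tableau Q records, in position (i, j), the step at which that cell was added to P.
  Insert 1 (step 1): P = [1];  Q = [1]
  Insert 4 (step 2): P = [1, 4];  Q = [1, 2]
  Insert 5 (step 3): P = [1, 4, 5];  Q = [1, 2, 3]
  Insert 3 (step 4): P = [1, 3, 5] / [4];  Q = [1, 2, 3] / [4]
  Insert 6 (step 5): P = [1, 3, 5, 6] / [4];  Q = [1, 2, 3, 5] / [4]
  Insert 2 (step 6): P = [1, 2, 5, 6] / [3] / [4];  Q = [1, 2, 3, 5] / [4] / [6]
Final shape: (4, 1, 1).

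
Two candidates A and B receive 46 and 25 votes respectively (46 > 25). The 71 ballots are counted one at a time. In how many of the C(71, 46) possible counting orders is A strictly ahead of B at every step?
Strict-lead orderings = 2947195590791312952

Total orderings of the 71 votes with 46 for A: C(71, 46) = 9964327949818248552. By the Bertrand ballot formula (Cycle Lemma / reflection principle), the number of orderings in which A is strictly ahead of B throughout is (p − q)/(p + q) · C(p + q, p) = (46 − 25)/(46 + 25) · 9964327949818248552 = 2947195590791312952.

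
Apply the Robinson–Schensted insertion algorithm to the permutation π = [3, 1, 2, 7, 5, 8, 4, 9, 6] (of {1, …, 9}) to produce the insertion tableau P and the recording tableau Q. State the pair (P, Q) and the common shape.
P = [1, 2, 4, 6, 9] / [3, 5, 8] / [7];  Q = [1, 3, 4, 6, 8] / [2, 5, 9] / [7];  common shape = (5, 3, 1)

Row-insert the values π_1, π_2, … into P one at a time, bumping the leftmost entry strictly greater than the inserted value down to the next row. The recording tableau Q records, in position (i, j), the step at which that cell was added to P.
  Insert 3 (step 1): P = [3];  Q = [1]
  Insert 1 (step 2): P = [1] / [3];  Q = [1] / [2]
  Insert 2 (step 3): P = [1, 2] / [3];  Q = [1, 3] / [2]
  Insert 7 (step 4): P = [1, 2, 7] / [3];  Q = [1, 3, 4] / [2]
  Insert 5 (step 5): P = [1, 2, 5] / [3, 7];  Q = [1, 3, 4] / [2, 5]
  Insert 8 (step 6): P = [1, 2, 5, 8] / [3, 7];  Q = [1, 3, 4, 6] / [2, 5]
  Insert 4 (step 7): P = [1, 2, 4, 8] / [3, 5] / [7];  Q = [1, 3, 4, 6] / [2, 5] / [7]
  Insert 9 (step 8): P = [1, 2, 4, 8, 9] / [3, 5] / [7];  Q = [1, 3, 4, 6, 8] / [2, 5] / [7]
  Insert 6 (step 9): P = [1, 2, 4, 6, 9] / [3, 5, 8] / [7];  Q = [1, 3, 4, 6, 8] / [2, 5, 9] / [7]
Final shape: (5, 3, 1).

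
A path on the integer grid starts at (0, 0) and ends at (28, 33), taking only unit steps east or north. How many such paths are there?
Number of paths = 191724747789809255

A monotone lattice path from (0, 0) to (28, 33) consists of 28 east steps and 33 north steps in some order, so it is determined by which 28 of the 61 steps are east. The count is C(61, 28) = 191724747789809255.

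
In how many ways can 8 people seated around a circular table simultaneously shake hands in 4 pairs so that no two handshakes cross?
C_4 = 14

These noncrossing handshakes are counted by the Catalan number C_n = (1/(n + 1)) · C(2n, n). For n = 4: C_4 = (1/5) · C(8, 4) = 70/5 = 14.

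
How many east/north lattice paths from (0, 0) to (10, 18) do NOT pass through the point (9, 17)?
Number of paths = 6874010

Total paths from (0, 0) to (10, 18): C(28, 10) = 13123110. Paths through (9, 17): (paths (0, 0) → (9, 17)) × (paths (9, 17) → (10, 18)) = C(26, 9) · C(2, 1) = 3124550 · 2 = 6249100. Avoidance count = 13123110 − 6249100 = 6874010.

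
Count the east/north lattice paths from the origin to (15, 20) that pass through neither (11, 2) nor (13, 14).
Number of paths = 2685938934

Inclusion–exclusion. Total paths: C(35, 15) = 3247943160. Through P₁: C(13, 11)·C(22, 4) = 570570. Through P₂: C(27, 13)·C(8, 2) = 561632400. Since P₁ is strictly southwest of P₂, a monotone path through both must visit P₁ then P₂; paths through both = C(13, 11)·C(14, 2)·C(8, 2) = 198744. Avoid both = 3247943160 − 570570 − 561632400 + 198744 = 2685938934.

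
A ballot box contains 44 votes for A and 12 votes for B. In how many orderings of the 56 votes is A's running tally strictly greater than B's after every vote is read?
Strict-lead orderings = 319076175600

Total orderings of the 56 votes with 44 for A: C(56, 44) = 558383307300. By the Bertrand ballot formula (Cycle Lemma / reflection principle), the number of orderings in which A is strictly ahead of B throughout is (p − q)/(p + q) · C(p + q, p) = (44 − 12)/(44 + 12) · 558383307300 = 319076175600.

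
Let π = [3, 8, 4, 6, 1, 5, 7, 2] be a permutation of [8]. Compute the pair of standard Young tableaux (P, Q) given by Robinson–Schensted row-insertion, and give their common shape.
P = [1, 2, 5, 7] / [3, 4] / [6] / [8];  Q = [1, 2, 4, 7] / [3, 6] / [5] / [8];  common shape = (4, 2, 1, 1)

Row-insert the values π_1, π_2, … into P one at a time, bumping the leftmost entry strictly greater than the inserted value down to the next row. The recording tableau Q records, in position (i, j), the step at which that cell was added to P.
  Insert 3 (step 1): P = [3];  Q = [1]
  Insert 8 (step 2): P = [3, 8];  Q = [1, 2]
  Insert 4 (step 3): P = [3, 4] / [8];  Q = [1, 2] / [3]
  Insert 6 (step 4): P = [3, 4, 6] / [8];  Q = [1, 2, 4] / [3]
  Insert 1 (step 5): P = [1, 4, 6] / [3] / [8];  Q = [1, 2, 4] / [3] / [5]
  Insert 5 (step 6): P = [1, 4, 5] / [3, 6] / [8];  Q = [1, 2, 4] / [3, 6] / [5]
  Insert 7 (step 7): P = [1, 4, 5, 7] / [3, 6] / [8];  Q = [1, 2, 4, 7] / [3, 6] / [5]
  Insert 2 (step 8): P = [1, 2, 5, 7] / [3, 4] / [6] / [8];  Q = [1, 2, 4, 7] / [3, 6] / [5] / [8]
Final shape: (4, 2, 1, 1).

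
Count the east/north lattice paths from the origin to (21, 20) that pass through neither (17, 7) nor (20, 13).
Number of paths = 263952460068

Inclusion–exclusion. Total paths: C(41, 21) = 269128937220. Through P₁: C(24, 17)·C(17, 4) = 823727520. Through P₂: C(33, 20)·C(8, 1) = 4585331520. Since P₁ is strictly southwest of P₂, a monotone path through both must visit P₁ then P₂; paths through both = C(24, 17)·C(9, 3)·C(8, 1) = 232581888. Avoid both = 269128937220 − 823727520 − 4585331520 + 232581888 = 263952460068.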